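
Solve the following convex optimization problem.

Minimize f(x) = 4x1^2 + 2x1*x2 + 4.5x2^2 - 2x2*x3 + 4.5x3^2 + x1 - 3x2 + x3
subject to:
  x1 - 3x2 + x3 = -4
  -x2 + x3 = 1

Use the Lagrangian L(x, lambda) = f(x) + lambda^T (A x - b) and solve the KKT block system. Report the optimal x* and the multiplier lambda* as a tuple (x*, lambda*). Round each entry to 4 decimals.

Form the Lagrangian:
  L(x, lambda) = (1/2) x^T Q x + c^T x + lambda^T (A x - b)
Stationarity (grad_x L = 0): Q x + c + A^T lambda = 0.
Primal feasibility: A x = b.

This gives the KKT block system:
  [ Q   A^T ] [ x     ]   [-c ]
  [ A    0  ] [ lambda ] = [ b ]

Solving the linear system:
  x*      = (-1.9259, 1.537, 2.537)
  lambda* = (11.3333, -32.0926)
  f(x*)   = 36.713

x* = (-1.9259, 1.537, 2.537), lambda* = (11.3333, -32.0926)


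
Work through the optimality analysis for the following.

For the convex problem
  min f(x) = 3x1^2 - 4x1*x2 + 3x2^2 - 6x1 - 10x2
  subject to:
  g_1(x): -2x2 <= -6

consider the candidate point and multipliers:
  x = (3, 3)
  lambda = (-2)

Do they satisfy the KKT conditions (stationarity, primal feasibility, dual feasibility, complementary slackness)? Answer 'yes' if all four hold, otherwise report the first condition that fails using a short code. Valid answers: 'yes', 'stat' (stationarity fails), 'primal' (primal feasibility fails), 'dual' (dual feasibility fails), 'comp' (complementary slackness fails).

Gradient of f: grad f(x) = Q x + c = (0, -4)
Constraint values g_i(x) = a_i^T x - b_i:
  g_1((3, 3)) = 0
Stationarity residual: grad f(x) + sum_i lambda_i a_i = (0, 0)
  -> stationarity OK
Primal feasibility (all g_i <= 0): OK
Dual feasibility (all lambda_i >= 0): FAILS
Complementary slackness (lambda_i * g_i(x) = 0 for all i): OK

Verdict: the first failing condition is dual_feasibility -> dual.

dual


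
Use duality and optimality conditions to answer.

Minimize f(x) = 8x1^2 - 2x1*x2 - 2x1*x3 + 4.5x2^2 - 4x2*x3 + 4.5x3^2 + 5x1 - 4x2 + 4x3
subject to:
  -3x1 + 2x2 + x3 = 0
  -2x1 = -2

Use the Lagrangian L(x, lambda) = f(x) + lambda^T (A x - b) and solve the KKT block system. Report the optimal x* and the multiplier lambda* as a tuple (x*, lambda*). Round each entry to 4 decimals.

Form the Lagrangian:
  L(x, lambda) = (1/2) x^T Q x + c^T x + lambda^T (A x - b)
Stationarity (grad_x L = 0): Q x + c + A^T lambda = 0.
Primal feasibility: A x = b.

This gives the KKT block system:
  [ Q   A^T ] [ x     ]   [-c ]
  [ A    0  ] [ lambda ] = [ b ]

Solving the linear system:
  x*      = (1, 1.2459, 0.5082)
  lambda* = (-1.5902, 11.1311)
  f(x*)   = 12.1557

x* = (1, 1.2459, 0.5082), lambda* = (-1.5902, 11.1311)


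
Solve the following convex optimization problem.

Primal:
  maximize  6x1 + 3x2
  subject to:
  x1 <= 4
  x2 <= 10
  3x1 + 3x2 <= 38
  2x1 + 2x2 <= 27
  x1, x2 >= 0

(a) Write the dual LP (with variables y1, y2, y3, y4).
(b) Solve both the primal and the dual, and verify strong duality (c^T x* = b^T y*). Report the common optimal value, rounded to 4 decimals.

The standard primal-dual pair for 'max c^T x s.t. A x <= b, x >= 0' is:
  Dual:  min b^T y  s.t.  A^T y >= c,  y >= 0.

So the dual LP is:
  minimize  4y1 + 10y2 + 38y3 + 27y4
  subject to:
    y1 + 3y3 + 2y4 >= 6
    y2 + 3y3 + 2y4 >= 3
    y1, y2, y3, y4 >= 0

Solving the primal: x* = (4, 8.6667).
  primal value c^T x* = 50.
Solving the dual: y* = (3, 0, 1, 0).
  dual value b^T y* = 50.
Strong duality: c^T x* = b^T y*. Confirmed.

50


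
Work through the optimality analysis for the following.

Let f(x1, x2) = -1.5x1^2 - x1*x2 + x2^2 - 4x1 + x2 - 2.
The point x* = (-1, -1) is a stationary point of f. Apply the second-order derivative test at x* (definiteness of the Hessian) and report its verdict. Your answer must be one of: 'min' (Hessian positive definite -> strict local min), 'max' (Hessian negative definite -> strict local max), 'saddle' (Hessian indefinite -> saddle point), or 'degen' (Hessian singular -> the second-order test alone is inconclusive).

Compute the Hessian H = grad^2 f:
  H = [[-3, -1], [-1, 2]]
Verify stationarity: grad f(x*) = H x* + g = (0, 0).
Eigenvalues of H: -3.1926, 2.1926.
Eigenvalues have mixed signs, so H is indefinite -> x* is a saddle point.

saddle


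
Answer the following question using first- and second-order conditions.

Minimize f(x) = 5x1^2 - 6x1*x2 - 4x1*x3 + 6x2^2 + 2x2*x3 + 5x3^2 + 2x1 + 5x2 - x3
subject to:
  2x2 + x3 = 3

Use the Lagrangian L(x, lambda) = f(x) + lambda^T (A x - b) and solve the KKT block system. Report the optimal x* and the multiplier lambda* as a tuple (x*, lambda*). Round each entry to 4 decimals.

Form the Lagrangian:
  L(x, lambda) = (1/2) x^T Q x + c^T x + lambda^T (A x - b)
Stationarity (grad_x L = 0): Q x + c + A^T lambda = 0.
Primal feasibility: A x = b.

This gives the KKT block system:
  [ Q   A^T ] [ x     ]   [-c ]
  [ A    0  ] [ lambda ] = [ b ]

Solving the linear system:
  x*      = (0.7936, 1.0321, 0.9358)
  lambda* = (-7.2477)
  f(x*)   = 13.7775

x* = (0.7936, 1.0321, 0.9358), lambda* = (-7.2477)


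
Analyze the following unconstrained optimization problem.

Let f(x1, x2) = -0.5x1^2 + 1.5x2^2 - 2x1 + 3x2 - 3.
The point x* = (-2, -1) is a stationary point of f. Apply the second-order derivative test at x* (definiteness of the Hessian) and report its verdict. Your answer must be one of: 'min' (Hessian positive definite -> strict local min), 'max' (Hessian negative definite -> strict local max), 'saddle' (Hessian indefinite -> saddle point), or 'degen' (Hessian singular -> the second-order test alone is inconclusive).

Compute the Hessian H = grad^2 f:
  H = [[-1, 0], [0, 3]]
Verify stationarity: grad f(x*) = H x* + g = (0, 0).
Eigenvalues of H: -1, 3.
Eigenvalues have mixed signs, so H is indefinite -> x* is a saddle point.

saddle


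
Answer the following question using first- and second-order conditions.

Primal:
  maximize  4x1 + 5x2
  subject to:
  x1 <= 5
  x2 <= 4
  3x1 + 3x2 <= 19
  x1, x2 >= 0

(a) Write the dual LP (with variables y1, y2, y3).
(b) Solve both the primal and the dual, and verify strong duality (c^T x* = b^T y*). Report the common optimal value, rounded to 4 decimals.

The standard primal-dual pair for 'max c^T x s.t. A x <= b, x >= 0' is:
  Dual:  min b^T y  s.t.  A^T y >= c,  y >= 0.

So the dual LP is:
  minimize  5y1 + 4y2 + 19y3
  subject to:
    y1 + 3y3 >= 4
    y2 + 3y3 >= 5
    y1, y2, y3 >= 0

Solving the primal: x* = (2.3333, 4).
  primal value c^T x* = 29.3333.
Solving the dual: y* = (0, 1, 1.3333).
  dual value b^T y* = 29.3333.
Strong duality: c^T x* = b^T y*. Confirmed.

29.3333


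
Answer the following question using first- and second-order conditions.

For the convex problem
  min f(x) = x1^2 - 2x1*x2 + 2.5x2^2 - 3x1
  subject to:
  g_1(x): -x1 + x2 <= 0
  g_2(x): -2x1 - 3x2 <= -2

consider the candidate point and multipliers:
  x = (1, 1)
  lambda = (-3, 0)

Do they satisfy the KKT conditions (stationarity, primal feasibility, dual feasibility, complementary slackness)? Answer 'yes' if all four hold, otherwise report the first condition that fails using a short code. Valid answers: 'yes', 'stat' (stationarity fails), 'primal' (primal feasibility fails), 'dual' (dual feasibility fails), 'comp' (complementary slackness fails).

Gradient of f: grad f(x) = Q x + c = (-3, 3)
Constraint values g_i(x) = a_i^T x - b_i:
  g_1((1, 1)) = 0
  g_2((1, 1)) = -3
Stationarity residual: grad f(x) + sum_i lambda_i a_i = (0, 0)
  -> stationarity OK
Primal feasibility (all g_i <= 0): OK
Dual feasibility (all lambda_i >= 0): FAILS
Complementary slackness (lambda_i * g_i(x) = 0 for all i): OK

Verdict: the first failing condition is dual_feasibility -> dual.

dual


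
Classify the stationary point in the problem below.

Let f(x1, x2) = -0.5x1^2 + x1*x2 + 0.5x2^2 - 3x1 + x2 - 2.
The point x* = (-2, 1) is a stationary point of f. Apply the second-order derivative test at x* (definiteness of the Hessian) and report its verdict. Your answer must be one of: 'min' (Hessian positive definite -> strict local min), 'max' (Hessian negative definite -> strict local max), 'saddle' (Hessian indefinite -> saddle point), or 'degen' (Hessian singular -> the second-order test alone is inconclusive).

Compute the Hessian H = grad^2 f:
  H = [[-1, 1], [1, 1]]
Verify stationarity: grad f(x*) = H x* + g = (0, 0).
Eigenvalues of H: -1.4142, 1.4142.
Eigenvalues have mixed signs, so H is indefinite -> x* is a saddle point.

saddle


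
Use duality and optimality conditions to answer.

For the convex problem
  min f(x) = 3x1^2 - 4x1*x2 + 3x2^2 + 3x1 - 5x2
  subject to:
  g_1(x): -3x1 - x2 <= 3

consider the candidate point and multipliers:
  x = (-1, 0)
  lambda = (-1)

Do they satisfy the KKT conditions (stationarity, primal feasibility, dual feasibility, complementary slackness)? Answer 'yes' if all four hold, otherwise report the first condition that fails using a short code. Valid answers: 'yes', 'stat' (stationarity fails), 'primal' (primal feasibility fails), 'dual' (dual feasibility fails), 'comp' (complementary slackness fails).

Gradient of f: grad f(x) = Q x + c = (-3, -1)
Constraint values g_i(x) = a_i^T x - b_i:
  g_1((-1, 0)) = 0
Stationarity residual: grad f(x) + sum_i lambda_i a_i = (0, 0)
  -> stationarity OK
Primal feasibility (all g_i <= 0): OK
Dual feasibility (all lambda_i >= 0): FAILS
Complementary slackness (lambda_i * g_i(x) = 0 for all i): OK

Verdict: the first failing condition is dual_feasibility -> dual.

dual


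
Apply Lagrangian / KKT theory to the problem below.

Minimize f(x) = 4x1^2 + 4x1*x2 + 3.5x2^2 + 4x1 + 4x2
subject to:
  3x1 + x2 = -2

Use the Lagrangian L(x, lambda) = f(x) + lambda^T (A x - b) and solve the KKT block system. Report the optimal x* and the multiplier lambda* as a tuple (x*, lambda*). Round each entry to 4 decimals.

Form the Lagrangian:
  L(x, lambda) = (1/2) x^T Q x + c^T x + lambda^T (A x - b)
Stationarity (grad_x L = 0): Q x + c + A^T lambda = 0.
Primal feasibility: A x = b.

This gives the KKT block system:
  [ Q   A^T ] [ x     ]   [-c ]
  [ A    0  ] [ lambda ] = [ b ]

Solving the linear system:
  x*      = (-0.5532, -0.3404)
  lambda* = (0.5957)
  f(x*)   = -1.1915

x* = (-0.5532, -0.3404), lambda* = (0.5957)


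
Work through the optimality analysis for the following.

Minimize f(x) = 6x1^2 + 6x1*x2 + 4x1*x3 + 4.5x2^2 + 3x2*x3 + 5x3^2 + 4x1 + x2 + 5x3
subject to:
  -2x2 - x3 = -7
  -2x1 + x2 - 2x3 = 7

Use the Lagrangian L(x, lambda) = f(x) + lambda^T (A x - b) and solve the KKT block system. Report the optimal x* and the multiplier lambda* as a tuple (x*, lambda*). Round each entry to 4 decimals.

Form the Lagrangian:
  L(x, lambda) = (1/2) x^T Q x + c^T x + lambda^T (A x - b)
Stationarity (grad_x L = 0): Q x + c + A^T lambda = 0.
Primal feasibility: A x = b.

This gives the KKT block system:
  [ Q   A^T ] [ x     ]   [-c ]
  [ A    0  ] [ lambda ] = [ b ]

Solving the linear system:
  x*      = (-2.1176, 3.3529, 0.2941)
  lambda* = (9.6471, -0.0588)
  f(x*)   = 32.1471

x* = (-2.1176, 3.3529, 0.2941), lambda* = (9.6471, -0.0588)


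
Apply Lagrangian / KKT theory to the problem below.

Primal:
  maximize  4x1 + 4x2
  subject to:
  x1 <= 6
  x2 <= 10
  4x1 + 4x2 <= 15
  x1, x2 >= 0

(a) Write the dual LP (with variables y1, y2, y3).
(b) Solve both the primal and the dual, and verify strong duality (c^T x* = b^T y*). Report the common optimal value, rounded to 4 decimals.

The standard primal-dual pair for 'max c^T x s.t. A x <= b, x >= 0' is:
  Dual:  min b^T y  s.t.  A^T y >= c,  y >= 0.

So the dual LP is:
  minimize  6y1 + 10y2 + 15y3
  subject to:
    y1 + 4y3 >= 4
    y2 + 4y3 >= 4
    y1, y2, y3 >= 0

Solving the primal: x* = (3.75, 0).
  primal value c^T x* = 15.
Solving the dual: y* = (0, 0, 1).
  dual value b^T y* = 15.
Strong duality: c^T x* = b^T y*. Confirmed.

15


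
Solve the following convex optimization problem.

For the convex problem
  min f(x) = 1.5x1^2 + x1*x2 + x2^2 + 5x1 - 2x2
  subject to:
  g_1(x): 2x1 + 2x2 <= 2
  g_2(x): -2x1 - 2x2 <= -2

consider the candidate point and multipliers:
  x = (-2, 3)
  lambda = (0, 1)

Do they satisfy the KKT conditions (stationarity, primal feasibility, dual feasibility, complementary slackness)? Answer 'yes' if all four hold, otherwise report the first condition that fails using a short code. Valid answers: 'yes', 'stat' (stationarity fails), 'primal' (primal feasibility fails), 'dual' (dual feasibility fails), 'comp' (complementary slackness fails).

Gradient of f: grad f(x) = Q x + c = (2, 2)
Constraint values g_i(x) = a_i^T x - b_i:
  g_1((-2, 3)) = 0
  g_2((-2, 3)) = 0
Stationarity residual: grad f(x) + sum_i lambda_i a_i = (0, 0)
  -> stationarity OK
Primal feasibility (all g_i <= 0): OK
Dual feasibility (all lambda_i >= 0): OK
Complementary slackness (lambda_i * g_i(x) = 0 for all i): OK

Verdict: yes, KKT holds.

yes


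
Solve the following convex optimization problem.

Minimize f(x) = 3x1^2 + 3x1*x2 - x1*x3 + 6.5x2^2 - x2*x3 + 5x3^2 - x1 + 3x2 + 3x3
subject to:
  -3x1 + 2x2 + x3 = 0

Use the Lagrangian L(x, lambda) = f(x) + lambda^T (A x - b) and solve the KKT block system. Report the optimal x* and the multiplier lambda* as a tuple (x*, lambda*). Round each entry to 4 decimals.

Form the Lagrangian:
  L(x, lambda) = (1/2) x^T Q x + c^T x + lambda^T (A x - b)
Stationarity (grad_x L = 0): Q x + c + A^T lambda = 0.
Primal feasibility: A x = b.

This gives the KKT block system:
  [ Q   A^T ] [ x     ]   [-c ]
  [ A    0  ] [ lambda ] = [ b ]

Solving the linear system:
  x*      = (-0.1597, -0.1099, -0.2593)
  lambda* = (-0.6761)
  f(x*)   = -0.474

x* = (-0.1597, -0.1099, -0.2593), lambda* = (-0.6761)


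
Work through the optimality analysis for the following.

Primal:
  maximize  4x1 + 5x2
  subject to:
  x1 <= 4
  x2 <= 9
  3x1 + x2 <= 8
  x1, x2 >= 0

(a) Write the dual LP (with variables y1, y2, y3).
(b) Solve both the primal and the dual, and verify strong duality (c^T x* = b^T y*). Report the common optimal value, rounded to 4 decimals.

The standard primal-dual pair for 'max c^T x s.t. A x <= b, x >= 0' is:
  Dual:  min b^T y  s.t.  A^T y >= c,  y >= 0.

So the dual LP is:
  minimize  4y1 + 9y2 + 8y3
  subject to:
    y1 + 3y3 >= 4
    y2 + y3 >= 5
    y1, y2, y3 >= 0

Solving the primal: x* = (0, 8).
  primal value c^T x* = 40.
Solving the dual: y* = (0, 0, 5).
  dual value b^T y* = 40.
Strong duality: c^T x* = b^T y*. Confirmed.

40


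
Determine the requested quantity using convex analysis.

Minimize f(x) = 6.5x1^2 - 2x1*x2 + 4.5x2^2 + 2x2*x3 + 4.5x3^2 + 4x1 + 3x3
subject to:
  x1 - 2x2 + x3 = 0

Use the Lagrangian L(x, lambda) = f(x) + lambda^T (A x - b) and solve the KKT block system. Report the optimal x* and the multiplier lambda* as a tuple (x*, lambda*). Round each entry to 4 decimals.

Form the Lagrangian:
  L(x, lambda) = (1/2) x^T Q x + c^T x + lambda^T (A x - b)
Stationarity (grad_x L = 0): Q x + c + A^T lambda = 0.
Primal feasibility: A x = b.

This gives the KKT block system:
  [ Q   A^T ] [ x     ]   [-c ]
  [ A    0  ] [ lambda ] = [ b ]

Solving the linear system:
  x*      = (-0.2713, -0.2258, -0.1804)
  lambda* = (-0.9252)
  f(x*)   = -0.813

x* = (-0.2713, -0.2258, -0.1804), lambda* = (-0.9252)


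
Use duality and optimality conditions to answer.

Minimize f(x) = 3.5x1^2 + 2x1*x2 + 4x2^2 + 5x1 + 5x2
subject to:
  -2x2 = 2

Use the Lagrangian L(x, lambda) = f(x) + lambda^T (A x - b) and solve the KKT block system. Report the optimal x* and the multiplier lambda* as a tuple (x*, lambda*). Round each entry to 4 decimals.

Form the Lagrangian:
  L(x, lambda) = (1/2) x^T Q x + c^T x + lambda^T (A x - b)
Stationarity (grad_x L = 0): Q x + c + A^T lambda = 0.
Primal feasibility: A x = b.

This gives the KKT block system:
  [ Q   A^T ] [ x     ]   [-c ]
  [ A    0  ] [ lambda ] = [ b ]

Solving the linear system:
  x*      = (-0.4286, -1)
  lambda* = (-1.9286)
  f(x*)   = -1.6429

x* = (-0.4286, -1), lambda* = (-1.9286)


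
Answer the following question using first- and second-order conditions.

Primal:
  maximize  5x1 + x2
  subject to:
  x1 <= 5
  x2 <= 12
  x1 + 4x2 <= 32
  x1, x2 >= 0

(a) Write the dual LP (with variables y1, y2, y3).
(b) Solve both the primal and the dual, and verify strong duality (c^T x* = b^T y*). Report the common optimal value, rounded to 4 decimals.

The standard primal-dual pair for 'max c^T x s.t. A x <= b, x >= 0' is:
  Dual:  min b^T y  s.t.  A^T y >= c,  y >= 0.

So the dual LP is:
  minimize  5y1 + 12y2 + 32y3
  subject to:
    y1 + y3 >= 5
    y2 + 4y3 >= 1
    y1, y2, y3 >= 0

Solving the primal: x* = (5, 6.75).
  primal value c^T x* = 31.75.
Solving the dual: y* = (4.75, 0, 0.25).
  dual value b^T y* = 31.75.
Strong duality: c^T x* = b^T y*. Confirmed.

31.75


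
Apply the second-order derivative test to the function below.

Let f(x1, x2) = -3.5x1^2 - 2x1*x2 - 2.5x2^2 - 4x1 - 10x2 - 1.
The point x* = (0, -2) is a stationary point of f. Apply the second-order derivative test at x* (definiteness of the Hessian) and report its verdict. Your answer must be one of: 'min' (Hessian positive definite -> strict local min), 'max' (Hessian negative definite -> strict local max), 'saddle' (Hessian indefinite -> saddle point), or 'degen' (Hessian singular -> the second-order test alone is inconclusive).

Compute the Hessian H = grad^2 f:
  H = [[-7, -2], [-2, -5]]
Verify stationarity: grad f(x*) = H x* + g = (0, 0).
Eigenvalues of H: -8.2361, -3.7639.
Both eigenvalues < 0, so H is negative definite -> x* is a strict local max.

max


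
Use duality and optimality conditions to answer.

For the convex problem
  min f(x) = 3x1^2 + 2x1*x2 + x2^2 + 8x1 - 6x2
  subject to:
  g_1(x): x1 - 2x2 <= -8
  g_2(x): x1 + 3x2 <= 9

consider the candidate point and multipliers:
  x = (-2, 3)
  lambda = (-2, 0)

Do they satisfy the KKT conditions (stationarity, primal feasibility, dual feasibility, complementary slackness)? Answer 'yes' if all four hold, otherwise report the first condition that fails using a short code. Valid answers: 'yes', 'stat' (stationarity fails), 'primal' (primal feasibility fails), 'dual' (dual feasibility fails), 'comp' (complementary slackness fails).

Gradient of f: grad f(x) = Q x + c = (2, -4)
Constraint values g_i(x) = a_i^T x - b_i:
  g_1((-2, 3)) = 0
  g_2((-2, 3)) = -2
Stationarity residual: grad f(x) + sum_i lambda_i a_i = (0, 0)
  -> stationarity OK
Primal feasibility (all g_i <= 0): OK
Dual feasibility (all lambda_i >= 0): FAILS
Complementary slackness (lambda_i * g_i(x) = 0 for all i): OK

Verdict: the first failing condition is dual_feasibility -> dual.

dual


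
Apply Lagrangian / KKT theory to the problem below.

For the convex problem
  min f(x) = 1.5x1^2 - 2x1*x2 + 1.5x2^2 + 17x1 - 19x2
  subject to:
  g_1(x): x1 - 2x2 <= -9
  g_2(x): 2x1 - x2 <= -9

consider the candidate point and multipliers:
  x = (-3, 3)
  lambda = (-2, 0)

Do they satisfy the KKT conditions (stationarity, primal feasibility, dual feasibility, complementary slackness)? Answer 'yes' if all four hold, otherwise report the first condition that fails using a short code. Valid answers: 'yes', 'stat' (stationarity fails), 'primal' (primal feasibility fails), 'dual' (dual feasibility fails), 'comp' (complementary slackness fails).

Gradient of f: grad f(x) = Q x + c = (2, -4)
Constraint values g_i(x) = a_i^T x - b_i:
  g_1((-3, 3)) = 0
  g_2((-3, 3)) = 0
Stationarity residual: grad f(x) + sum_i lambda_i a_i = (0, 0)
  -> stationarity OK
Primal feasibility (all g_i <= 0): OK
Dual feasibility (all lambda_i >= 0): FAILS
Complementary slackness (lambda_i * g_i(x) = 0 for all i): OK

Verdict: the first failing condition is dual_feasibility -> dual.

dual


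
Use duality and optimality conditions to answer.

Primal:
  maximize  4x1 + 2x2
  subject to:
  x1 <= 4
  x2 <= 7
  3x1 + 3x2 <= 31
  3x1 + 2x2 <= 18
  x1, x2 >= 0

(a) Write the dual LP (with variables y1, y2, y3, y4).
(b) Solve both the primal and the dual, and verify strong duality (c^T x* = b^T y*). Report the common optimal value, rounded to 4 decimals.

The standard primal-dual pair for 'max c^T x s.t. A x <= b, x >= 0' is:
  Dual:  min b^T y  s.t.  A^T y >= c,  y >= 0.

So the dual LP is:
  minimize  4y1 + 7y2 + 31y3 + 18y4
  subject to:
    y1 + 3y3 + 3y4 >= 4
    y2 + 3y3 + 2y4 >= 2
    y1, y2, y3, y4 >= 0

Solving the primal: x* = (4, 3).
  primal value c^T x* = 22.
Solving the dual: y* = (1, 0, 0, 1).
  dual value b^T y* = 22.
Strong duality: c^T x* = b^T y*. Confirmed.

22


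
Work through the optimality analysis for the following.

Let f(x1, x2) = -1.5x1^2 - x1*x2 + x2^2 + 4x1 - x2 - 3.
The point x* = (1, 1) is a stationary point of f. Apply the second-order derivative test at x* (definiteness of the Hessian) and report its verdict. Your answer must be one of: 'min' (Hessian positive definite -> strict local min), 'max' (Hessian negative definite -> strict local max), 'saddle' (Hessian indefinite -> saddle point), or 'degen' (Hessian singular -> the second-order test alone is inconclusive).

Compute the Hessian H = grad^2 f:
  H = [[-3, -1], [-1, 2]]
Verify stationarity: grad f(x*) = H x* + g = (0, 0).
Eigenvalues of H: -3.1926, 2.1926.
Eigenvalues have mixed signs, so H is indefinite -> x* is a saddle point.

saddle


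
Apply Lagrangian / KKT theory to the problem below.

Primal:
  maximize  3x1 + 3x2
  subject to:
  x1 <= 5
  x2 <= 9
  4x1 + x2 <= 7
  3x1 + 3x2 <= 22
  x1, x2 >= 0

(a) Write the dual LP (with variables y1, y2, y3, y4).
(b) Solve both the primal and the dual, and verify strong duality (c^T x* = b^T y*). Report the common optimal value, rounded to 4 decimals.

The standard primal-dual pair for 'max c^T x s.t. A x <= b, x >= 0' is:
  Dual:  min b^T y  s.t.  A^T y >= c,  y >= 0.

So the dual LP is:
  minimize  5y1 + 9y2 + 7y3 + 22y4
  subject to:
    y1 + 4y3 + 3y4 >= 3
    y2 + y3 + 3y4 >= 3
    y1, y2, y3, y4 >= 0

Solving the primal: x* = (0, 7).
  primal value c^T x* = 21.
Solving the dual: y* = (0, 0, 3, 0).
  dual value b^T y* = 21.
Strong duality: c^T x* = b^T y*. Confirmed.

21


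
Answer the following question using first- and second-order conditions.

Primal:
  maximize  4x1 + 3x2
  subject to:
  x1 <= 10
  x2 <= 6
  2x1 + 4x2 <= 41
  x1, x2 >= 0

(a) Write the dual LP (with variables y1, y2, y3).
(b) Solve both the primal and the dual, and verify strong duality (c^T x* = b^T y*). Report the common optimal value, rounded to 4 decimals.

The standard primal-dual pair for 'max c^T x s.t. A x <= b, x >= 0' is:
  Dual:  min b^T y  s.t.  A^T y >= c,  y >= 0.

So the dual LP is:
  minimize  10y1 + 6y2 + 41y3
  subject to:
    y1 + 2y3 >= 4
    y2 + 4y3 >= 3
    y1, y2, y3 >= 0

Solving the primal: x* = (10, 5.25).
  primal value c^T x* = 55.75.
Solving the dual: y* = (2.5, 0, 0.75).
  dual value b^T y* = 55.75.
Strong duality: c^T x* = b^T y*. Confirmed.

55.75


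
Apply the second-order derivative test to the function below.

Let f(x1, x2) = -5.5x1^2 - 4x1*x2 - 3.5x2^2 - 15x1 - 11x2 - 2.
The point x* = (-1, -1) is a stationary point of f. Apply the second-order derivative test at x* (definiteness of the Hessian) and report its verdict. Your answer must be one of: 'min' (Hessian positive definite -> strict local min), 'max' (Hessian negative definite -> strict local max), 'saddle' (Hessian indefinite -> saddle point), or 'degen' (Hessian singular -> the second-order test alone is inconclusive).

Compute the Hessian H = grad^2 f:
  H = [[-11, -4], [-4, -7]]
Verify stationarity: grad f(x*) = H x* + g = (0, 0).
Eigenvalues of H: -13.4721, -4.5279.
Both eigenvalues < 0, so H is negative definite -> x* is a strict local max.

max


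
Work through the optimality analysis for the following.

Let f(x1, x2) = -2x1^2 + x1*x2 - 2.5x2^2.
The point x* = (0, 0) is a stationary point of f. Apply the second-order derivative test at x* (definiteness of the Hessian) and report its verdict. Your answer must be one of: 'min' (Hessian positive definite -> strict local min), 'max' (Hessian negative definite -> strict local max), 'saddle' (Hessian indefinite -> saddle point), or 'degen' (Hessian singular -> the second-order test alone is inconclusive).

Compute the Hessian H = grad^2 f:
  H = [[-4, 1], [1, -5]]
Verify stationarity: grad f(x*) = H x* + g = (0, 0).
Eigenvalues of H: -5.618, -3.382.
Both eigenvalues < 0, so H is negative definite -> x* is a strict local max.

max


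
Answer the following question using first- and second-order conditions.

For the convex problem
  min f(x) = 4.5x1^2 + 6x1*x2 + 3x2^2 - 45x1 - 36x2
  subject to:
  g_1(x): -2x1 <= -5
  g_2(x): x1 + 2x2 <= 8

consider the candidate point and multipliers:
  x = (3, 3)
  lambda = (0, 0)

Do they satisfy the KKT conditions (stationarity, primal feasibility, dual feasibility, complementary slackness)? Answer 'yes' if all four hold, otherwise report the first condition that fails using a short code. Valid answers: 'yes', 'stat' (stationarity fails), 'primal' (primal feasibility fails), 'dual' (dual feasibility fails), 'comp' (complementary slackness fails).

Gradient of f: grad f(x) = Q x + c = (0, 0)
Constraint values g_i(x) = a_i^T x - b_i:
  g_1((3, 3)) = -1
  g_2((3, 3)) = 1
Stationarity residual: grad f(x) + sum_i lambda_i a_i = (0, 0)
  -> stationarity OK
Primal feasibility (all g_i <= 0): FAILS
Dual feasibility (all lambda_i >= 0): OK
Complementary slackness (lambda_i * g_i(x) = 0 for all i): OK

Verdict: the first failing condition is primal_feasibility -> primal.

primal


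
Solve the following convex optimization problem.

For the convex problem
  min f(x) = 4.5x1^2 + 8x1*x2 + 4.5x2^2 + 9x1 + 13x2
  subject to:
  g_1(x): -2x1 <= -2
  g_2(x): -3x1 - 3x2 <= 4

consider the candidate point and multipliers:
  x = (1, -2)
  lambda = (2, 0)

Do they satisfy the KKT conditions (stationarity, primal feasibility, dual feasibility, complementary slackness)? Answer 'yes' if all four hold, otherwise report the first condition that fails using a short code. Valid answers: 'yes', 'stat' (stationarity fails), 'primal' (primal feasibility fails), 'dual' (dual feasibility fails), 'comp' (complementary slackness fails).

Gradient of f: grad f(x) = Q x + c = (2, 3)
Constraint values g_i(x) = a_i^T x - b_i:
  g_1((1, -2)) = 0
  g_2((1, -2)) = -1
Stationarity residual: grad f(x) + sum_i lambda_i a_i = (-2, 3)
  -> stationarity FAILS
Primal feasibility (all g_i <= 0): OK
Dual feasibility (all lambda_i >= 0): OK
Complementary slackness (lambda_i * g_i(x) = 0 for all i): OK

Verdict: the first failing condition is stationarity -> stat.

stat


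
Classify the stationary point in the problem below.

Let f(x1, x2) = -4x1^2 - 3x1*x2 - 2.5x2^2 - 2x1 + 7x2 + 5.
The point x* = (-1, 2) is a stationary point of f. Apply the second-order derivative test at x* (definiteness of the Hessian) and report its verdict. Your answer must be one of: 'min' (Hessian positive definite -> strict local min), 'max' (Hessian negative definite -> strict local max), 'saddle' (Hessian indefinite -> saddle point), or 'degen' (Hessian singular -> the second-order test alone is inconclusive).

Compute the Hessian H = grad^2 f:
  H = [[-8, -3], [-3, -5]]
Verify stationarity: grad f(x*) = H x* + g = (0, 0).
Eigenvalues of H: -9.8541, -3.1459.
Both eigenvalues < 0, so H is negative definite -> x* is a strict local max.

max


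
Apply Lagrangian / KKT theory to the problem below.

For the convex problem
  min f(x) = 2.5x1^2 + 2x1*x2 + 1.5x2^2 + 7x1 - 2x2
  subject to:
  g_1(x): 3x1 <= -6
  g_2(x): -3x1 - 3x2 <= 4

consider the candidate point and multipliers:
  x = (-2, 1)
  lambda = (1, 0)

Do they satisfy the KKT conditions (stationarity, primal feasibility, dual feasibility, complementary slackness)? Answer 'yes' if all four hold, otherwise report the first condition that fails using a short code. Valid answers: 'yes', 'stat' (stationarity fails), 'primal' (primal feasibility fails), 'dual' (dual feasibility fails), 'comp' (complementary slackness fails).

Gradient of f: grad f(x) = Q x + c = (-1, -3)
Constraint values g_i(x) = a_i^T x - b_i:
  g_1((-2, 1)) = 0
  g_2((-2, 1)) = -1
Stationarity residual: grad f(x) + sum_i lambda_i a_i = (2, -3)
  -> stationarity FAILS
Primal feasibility (all g_i <= 0): OK
Dual feasibility (all lambda_i >= 0): OK
Complementary slackness (lambda_i * g_i(x) = 0 for all i): OK

Verdict: the first failing condition is stationarity -> stat.

stat


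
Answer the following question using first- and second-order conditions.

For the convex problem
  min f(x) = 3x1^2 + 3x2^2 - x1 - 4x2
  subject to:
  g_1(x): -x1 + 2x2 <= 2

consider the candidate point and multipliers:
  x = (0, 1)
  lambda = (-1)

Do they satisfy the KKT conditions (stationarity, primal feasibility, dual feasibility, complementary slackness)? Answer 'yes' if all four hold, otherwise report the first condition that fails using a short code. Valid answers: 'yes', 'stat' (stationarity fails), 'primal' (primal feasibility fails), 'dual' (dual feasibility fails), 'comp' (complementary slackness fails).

Gradient of f: grad f(x) = Q x + c = (-1, 2)
Constraint values g_i(x) = a_i^T x - b_i:
  g_1((0, 1)) = 0
Stationarity residual: grad f(x) + sum_i lambda_i a_i = (0, 0)
  -> stationarity OK
Primal feasibility (all g_i <= 0): OK
Dual feasibility (all lambda_i >= 0): FAILS
Complementary slackness (lambda_i * g_i(x) = 0 for all i): OK

Verdict: the first failing condition is dual_feasibility -> dual.

dual


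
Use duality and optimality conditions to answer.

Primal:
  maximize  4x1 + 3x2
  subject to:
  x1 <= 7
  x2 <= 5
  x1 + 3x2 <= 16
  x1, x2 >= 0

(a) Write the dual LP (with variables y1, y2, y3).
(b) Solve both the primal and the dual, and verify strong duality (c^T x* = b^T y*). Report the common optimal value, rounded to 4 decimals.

The standard primal-dual pair for 'max c^T x s.t. A x <= b, x >= 0' is:
  Dual:  min b^T y  s.t.  A^T y >= c,  y >= 0.

So the dual LP is:
  minimize  7y1 + 5y2 + 16y3
  subject to:
    y1 + y3 >= 4
    y2 + 3y3 >= 3
    y1, y2, y3 >= 0

Solving the primal: x* = (7, 3).
  primal value c^T x* = 37.
Solving the dual: y* = (3, 0, 1).
  dual value b^T y* = 37.
Strong duality: c^T x* = b^T y*. Confirmed.

37


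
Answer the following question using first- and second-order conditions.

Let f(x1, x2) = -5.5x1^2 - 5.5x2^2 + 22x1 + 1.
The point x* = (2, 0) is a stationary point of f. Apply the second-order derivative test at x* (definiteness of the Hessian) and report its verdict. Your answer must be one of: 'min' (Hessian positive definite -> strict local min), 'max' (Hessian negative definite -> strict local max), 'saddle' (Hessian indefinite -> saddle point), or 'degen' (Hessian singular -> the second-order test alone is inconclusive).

Compute the Hessian H = grad^2 f:
  H = [[-11, 0], [0, -11]]
Verify stationarity: grad f(x*) = H x* + g = (0, 0).
Eigenvalues of H: -11, -11.
Both eigenvalues < 0, so H is negative definite -> x* is a strict local max.

max


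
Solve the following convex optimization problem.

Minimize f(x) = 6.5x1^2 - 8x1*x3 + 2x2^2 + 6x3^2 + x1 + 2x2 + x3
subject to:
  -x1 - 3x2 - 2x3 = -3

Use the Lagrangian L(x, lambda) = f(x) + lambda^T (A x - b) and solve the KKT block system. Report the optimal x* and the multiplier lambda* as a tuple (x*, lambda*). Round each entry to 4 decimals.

Form the Lagrangian:
  L(x, lambda) = (1/2) x^T Q x + c^T x + lambda^T (A x - b)
Stationarity (grad_x L = 0): Q x + c + A^T lambda = 0.
Primal feasibility: A x = b.

This gives the KKT block system:
  [ Q   A^T ] [ x     ]   [-c ]
  [ A    0  ] [ lambda ] = [ b ]

Solving the linear system:
  x*      = (0.2607, 0.6782, 0.3523)
  lambda* = (1.571)
  f(x*)   = 3.3412

x* = (0.2607, 0.6782, 0.3523), lambda* = (1.571)


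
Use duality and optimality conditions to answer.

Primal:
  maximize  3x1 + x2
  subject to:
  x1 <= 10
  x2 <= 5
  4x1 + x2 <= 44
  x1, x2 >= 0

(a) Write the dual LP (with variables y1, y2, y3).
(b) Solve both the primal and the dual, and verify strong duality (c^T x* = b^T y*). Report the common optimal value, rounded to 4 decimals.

The standard primal-dual pair for 'max c^T x s.t. A x <= b, x >= 0' is:
  Dual:  min b^T y  s.t.  A^T y >= c,  y >= 0.

So the dual LP is:
  minimize  10y1 + 5y2 + 44y3
  subject to:
    y1 + 4y3 >= 3
    y2 + y3 >= 1
    y1, y2, y3 >= 0

Solving the primal: x* = (9.75, 5).
  primal value c^T x* = 34.25.
Solving the dual: y* = (0, 0.25, 0.75).
  dual value b^T y* = 34.25.
Strong duality: c^T x* = b^T y*. Confirmed.

34.25


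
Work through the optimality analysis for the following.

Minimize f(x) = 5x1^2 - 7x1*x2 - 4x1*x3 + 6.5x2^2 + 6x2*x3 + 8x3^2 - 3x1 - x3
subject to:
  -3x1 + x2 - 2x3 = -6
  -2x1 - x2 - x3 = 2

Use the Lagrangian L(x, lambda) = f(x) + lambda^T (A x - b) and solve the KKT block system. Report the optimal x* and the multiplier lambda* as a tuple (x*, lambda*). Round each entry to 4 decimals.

Form the Lagrangian:
  L(x, lambda) = (1/2) x^T Q x + c^T x + lambda^T (A x - b)
Stationarity (grad_x L = 0): Q x + c + A^T lambda = 0.
Primal feasibility: A x = b.

This gives the KKT block system:
  [ Q   A^T ] [ x     ]   [-c ]
  [ A    0  ] [ lambda ] = [ b ]

Solving the linear system:
  x*      = (-0.3255, -3.2248, 1.8759)
  lambda* = (13.1186, -15.2703)
  f(x*)   = 54.1766

x* = (-0.3255, -3.2248, 1.8759), lambda* = (13.1186, -15.2703)


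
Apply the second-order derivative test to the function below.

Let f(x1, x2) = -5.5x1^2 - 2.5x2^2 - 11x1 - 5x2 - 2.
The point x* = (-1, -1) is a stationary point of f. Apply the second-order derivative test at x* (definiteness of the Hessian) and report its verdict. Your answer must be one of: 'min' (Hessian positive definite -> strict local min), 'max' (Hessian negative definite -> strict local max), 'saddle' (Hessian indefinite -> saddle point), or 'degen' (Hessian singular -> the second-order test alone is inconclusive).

Compute the Hessian H = grad^2 f:
  H = [[-11, 0], [0, -5]]
Verify stationarity: grad f(x*) = H x* + g = (0, 0).
Eigenvalues of H: -11, -5.
Both eigenvalues < 0, so H is negative definite -> x* is a strict local max.

max


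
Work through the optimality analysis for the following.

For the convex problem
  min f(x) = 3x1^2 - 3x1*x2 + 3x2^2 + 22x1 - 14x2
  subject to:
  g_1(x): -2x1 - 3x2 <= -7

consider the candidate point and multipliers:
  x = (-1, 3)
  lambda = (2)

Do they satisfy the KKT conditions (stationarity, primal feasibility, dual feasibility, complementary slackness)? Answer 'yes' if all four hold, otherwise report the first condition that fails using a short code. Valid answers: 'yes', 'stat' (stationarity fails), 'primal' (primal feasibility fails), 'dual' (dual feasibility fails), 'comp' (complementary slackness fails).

Gradient of f: grad f(x) = Q x + c = (7, 7)
Constraint values g_i(x) = a_i^T x - b_i:
  g_1((-1, 3)) = 0
Stationarity residual: grad f(x) + sum_i lambda_i a_i = (3, 1)
  -> stationarity FAILS
Primal feasibility (all g_i <= 0): OK
Dual feasibility (all lambda_i >= 0): OK
Complementary slackness (lambda_i * g_i(x) = 0 for all i): OK

Verdict: the first failing condition is stationarity -> stat.

stat


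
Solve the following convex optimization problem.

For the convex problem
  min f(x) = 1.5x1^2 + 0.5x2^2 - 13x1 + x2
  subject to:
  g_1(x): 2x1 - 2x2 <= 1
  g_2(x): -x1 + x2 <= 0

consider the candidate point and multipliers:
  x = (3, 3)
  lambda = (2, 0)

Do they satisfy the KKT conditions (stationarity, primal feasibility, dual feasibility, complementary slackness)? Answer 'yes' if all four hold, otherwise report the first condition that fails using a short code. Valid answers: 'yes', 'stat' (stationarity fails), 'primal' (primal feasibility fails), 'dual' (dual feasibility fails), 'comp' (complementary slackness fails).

Gradient of f: grad f(x) = Q x + c = (-4, 4)
Constraint values g_i(x) = a_i^T x - b_i:
  g_1((3, 3)) = -1
  g_2((3, 3)) = 0
Stationarity residual: grad f(x) + sum_i lambda_i a_i = (0, 0)
  -> stationarity OK
Primal feasibility (all g_i <= 0): OK
Dual feasibility (all lambda_i >= 0): OK
Complementary slackness (lambda_i * g_i(x) = 0 for all i): FAILS

Verdict: the first failing condition is complementary_slackness -> comp.

comp


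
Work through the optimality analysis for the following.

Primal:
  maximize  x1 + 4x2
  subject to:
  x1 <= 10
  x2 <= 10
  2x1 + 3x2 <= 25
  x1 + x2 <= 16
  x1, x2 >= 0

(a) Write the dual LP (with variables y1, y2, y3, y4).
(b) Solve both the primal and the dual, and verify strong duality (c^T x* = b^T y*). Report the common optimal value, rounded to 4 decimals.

The standard primal-dual pair for 'max c^T x s.t. A x <= b, x >= 0' is:
  Dual:  min b^T y  s.t.  A^T y >= c,  y >= 0.

So the dual LP is:
  minimize  10y1 + 10y2 + 25y3 + 16y4
  subject to:
    y1 + 2y3 + y4 >= 1
    y2 + 3y3 + y4 >= 4
    y1, y2, y3, y4 >= 0

Solving the primal: x* = (0, 8.3333).
  primal value c^T x* = 33.3333.
Solving the dual: y* = (0, 0, 1.3333, 0).
  dual value b^T y* = 33.3333.
Strong duality: c^T x* = b^T y*. Confirmed.

33.3333


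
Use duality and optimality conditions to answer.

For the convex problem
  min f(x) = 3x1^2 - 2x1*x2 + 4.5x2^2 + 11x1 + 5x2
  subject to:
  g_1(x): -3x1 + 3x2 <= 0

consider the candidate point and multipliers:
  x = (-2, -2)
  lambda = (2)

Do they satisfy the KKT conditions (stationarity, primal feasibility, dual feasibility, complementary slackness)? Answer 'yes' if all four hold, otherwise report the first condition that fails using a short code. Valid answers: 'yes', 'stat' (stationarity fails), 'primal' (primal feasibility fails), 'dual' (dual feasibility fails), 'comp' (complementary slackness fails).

Gradient of f: grad f(x) = Q x + c = (3, -9)
Constraint values g_i(x) = a_i^T x - b_i:
  g_1((-2, -2)) = 0
Stationarity residual: grad f(x) + sum_i lambda_i a_i = (-3, -3)
  -> stationarity FAILS
Primal feasibility (all g_i <= 0): OK
Dual feasibility (all lambda_i >= 0): OK
Complementary slackness (lambda_i * g_i(x) = 0 for all i): OK

Verdict: the first failing condition is stationarity -> stat.

stat


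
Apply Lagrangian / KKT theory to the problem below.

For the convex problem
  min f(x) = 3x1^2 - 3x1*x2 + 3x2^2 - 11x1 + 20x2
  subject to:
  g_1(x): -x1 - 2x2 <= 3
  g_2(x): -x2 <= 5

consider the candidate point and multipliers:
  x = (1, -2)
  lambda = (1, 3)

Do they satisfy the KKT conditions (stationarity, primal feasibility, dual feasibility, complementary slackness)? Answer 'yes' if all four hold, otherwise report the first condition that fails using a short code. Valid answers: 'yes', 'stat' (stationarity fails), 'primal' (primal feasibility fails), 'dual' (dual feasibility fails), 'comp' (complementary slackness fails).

Gradient of f: grad f(x) = Q x + c = (1, 5)
Constraint values g_i(x) = a_i^T x - b_i:
  g_1((1, -2)) = 0
  g_2((1, -2)) = -3
Stationarity residual: grad f(x) + sum_i lambda_i a_i = (0, 0)
  -> stationarity OK
Primal feasibility (all g_i <= 0): OK
Dual feasibility (all lambda_i >= 0): OK
Complementary slackness (lambda_i * g_i(x) = 0 for all i): FAILS

Verdict: the first failing condition is complementary_slackness -> comp.

comp


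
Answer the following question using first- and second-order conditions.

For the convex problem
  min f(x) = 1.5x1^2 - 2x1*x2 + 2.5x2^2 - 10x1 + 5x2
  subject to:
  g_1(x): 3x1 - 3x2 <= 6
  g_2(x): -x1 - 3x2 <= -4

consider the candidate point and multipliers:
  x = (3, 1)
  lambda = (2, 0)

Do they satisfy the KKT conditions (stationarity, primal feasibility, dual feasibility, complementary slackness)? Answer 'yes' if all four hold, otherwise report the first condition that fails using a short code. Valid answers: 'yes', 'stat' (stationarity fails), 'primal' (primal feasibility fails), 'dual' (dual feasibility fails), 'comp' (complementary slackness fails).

Gradient of f: grad f(x) = Q x + c = (-3, 4)
Constraint values g_i(x) = a_i^T x - b_i:
  g_1((3, 1)) = 0
  g_2((3, 1)) = -2
Stationarity residual: grad f(x) + sum_i lambda_i a_i = (3, -2)
  -> stationarity FAILS
Primal feasibility (all g_i <= 0): OK
Dual feasibility (all lambda_i >= 0): OK
Complementary slackness (lambda_i * g_i(x) = 0 for all i): OK

Verdict: the first failing condition is stationarity -> stat.

stat


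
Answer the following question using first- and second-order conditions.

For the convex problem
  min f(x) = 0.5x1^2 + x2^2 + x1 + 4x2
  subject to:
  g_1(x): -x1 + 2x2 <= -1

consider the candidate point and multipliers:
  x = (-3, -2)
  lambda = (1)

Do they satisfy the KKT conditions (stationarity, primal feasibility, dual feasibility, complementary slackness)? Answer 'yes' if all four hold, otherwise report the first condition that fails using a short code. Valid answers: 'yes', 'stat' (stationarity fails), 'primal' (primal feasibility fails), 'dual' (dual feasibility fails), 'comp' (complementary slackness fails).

Gradient of f: grad f(x) = Q x + c = (-2, 0)
Constraint values g_i(x) = a_i^T x - b_i:
  g_1((-3, -2)) = 0
Stationarity residual: grad f(x) + sum_i lambda_i a_i = (-3, 2)
  -> stationarity FAILS
Primal feasibility (all g_i <= 0): OK
Dual feasibility (all lambda_i >= 0): OK
Complementary slackness (lambda_i * g_i(x) = 0 for all i): OK

Verdict: the first failing condition is stationarity -> stat.

stat
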